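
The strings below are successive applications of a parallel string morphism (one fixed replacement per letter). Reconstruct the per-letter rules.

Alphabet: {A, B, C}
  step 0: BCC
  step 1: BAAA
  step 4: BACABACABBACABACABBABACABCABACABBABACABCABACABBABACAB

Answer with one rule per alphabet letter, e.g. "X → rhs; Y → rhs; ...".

A->CAB, B->BA, C->A

  step 0 ⇒ step 1: BCC ⇒ BA·A·A
    B ↦ BA
    C ↦ A
    A ↦ CAB  (constrained at step 1)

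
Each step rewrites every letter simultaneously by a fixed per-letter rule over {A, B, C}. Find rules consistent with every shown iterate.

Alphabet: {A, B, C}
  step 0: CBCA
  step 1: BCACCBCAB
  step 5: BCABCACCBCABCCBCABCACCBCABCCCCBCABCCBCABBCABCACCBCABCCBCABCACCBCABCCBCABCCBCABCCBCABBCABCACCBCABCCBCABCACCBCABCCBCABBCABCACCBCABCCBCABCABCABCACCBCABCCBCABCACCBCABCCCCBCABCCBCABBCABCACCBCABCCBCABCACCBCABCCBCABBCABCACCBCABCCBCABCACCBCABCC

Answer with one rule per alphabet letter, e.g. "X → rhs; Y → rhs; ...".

A->B, B->CC, C->BCA

  step 0 ⇒ step 1: CBCA ⇒ BCA·CC·BCA·B
    A ↦ B
    B ↦ CC
    C ↦ BCA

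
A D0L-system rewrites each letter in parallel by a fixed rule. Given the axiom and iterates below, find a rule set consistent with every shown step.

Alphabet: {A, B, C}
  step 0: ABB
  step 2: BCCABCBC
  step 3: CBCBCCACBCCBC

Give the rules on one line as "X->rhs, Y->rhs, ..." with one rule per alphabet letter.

  step 2 ⇒ step 3: BCCABCBC ⇒ C·BC·BC·CA·C·BC·C·BC
    A ↦ CA
    B ↦ C
    C ↦ BC

A->CA, B->C, C->BC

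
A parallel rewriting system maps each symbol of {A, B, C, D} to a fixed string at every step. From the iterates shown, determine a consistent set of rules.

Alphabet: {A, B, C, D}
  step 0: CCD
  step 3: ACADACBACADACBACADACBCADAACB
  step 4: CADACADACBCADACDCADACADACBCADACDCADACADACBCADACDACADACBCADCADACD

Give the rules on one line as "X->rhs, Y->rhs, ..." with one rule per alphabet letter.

A->CAD, B->CD, C->A, D->ACB

  step 3 ⇒ step 4: ACADACBACADACBACADACBCADAACB ⇒ CAD·A·CAD·ACB·CAD·A·CD·CAD·A·CAD·ACB·CAD·A·CD·CAD·A·CAD·ACB·CAD·A·CD·A·CAD·ACB·CAD·CAD·A·CD
    A ↦ CAD
    B ↦ CD
    C ↦ A
    D ↦ ACB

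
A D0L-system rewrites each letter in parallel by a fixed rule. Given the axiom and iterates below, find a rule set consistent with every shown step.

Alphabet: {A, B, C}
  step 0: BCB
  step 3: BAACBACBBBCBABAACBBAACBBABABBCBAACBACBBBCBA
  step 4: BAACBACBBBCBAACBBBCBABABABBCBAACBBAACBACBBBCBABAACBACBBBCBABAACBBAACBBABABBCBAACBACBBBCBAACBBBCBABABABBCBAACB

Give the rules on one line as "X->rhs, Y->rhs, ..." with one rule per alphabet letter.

A->ACB, B->BA, C->BBC

  step 3 ⇒ step 4: BAACBACBBBCBABAACBBAACBBABABBCBAACBACBBBCBA ⇒ BA·ACB·ACB·BBC·BA·ACB·BBC·BA·BA·BA·BBC·BA·ACB·BA·ACB·ACB·BBC·BA·BA·ACB·ACB·BBC·BA·BA·ACB·BA·ACB·BA·BA·BBC·BA·ACB·ACB·BBC·BA·ACB·BBC·BA·BA·BA·BBC·BA·ACB
    A ↦ ACB
    B ↦ BA
    C ↦ BBC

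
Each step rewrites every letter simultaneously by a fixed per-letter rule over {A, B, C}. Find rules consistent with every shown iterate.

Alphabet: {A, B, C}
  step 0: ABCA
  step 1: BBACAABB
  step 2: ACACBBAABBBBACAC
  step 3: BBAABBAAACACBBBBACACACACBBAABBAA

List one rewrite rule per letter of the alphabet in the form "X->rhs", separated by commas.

  step 2 ⇒ step 3: ACACBBAABBBBACAC ⇒ BB·AA·BB·AA·AC·AC·BB·BB·AC·AC·AC·AC·BB·AA·BB·AA
    A ↦ BB
    B ↦ AC
    C ↦ AA

A->BB, B->AC, C->AA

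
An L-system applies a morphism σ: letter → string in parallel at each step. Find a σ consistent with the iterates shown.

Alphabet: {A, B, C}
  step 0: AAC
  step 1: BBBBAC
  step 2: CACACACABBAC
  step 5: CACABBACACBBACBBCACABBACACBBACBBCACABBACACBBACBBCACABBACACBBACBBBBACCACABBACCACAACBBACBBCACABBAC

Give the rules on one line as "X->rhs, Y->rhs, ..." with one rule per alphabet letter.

A->BB, B->CA, C->AC

  step 1 ⇒ step 2: BBBBAC ⇒ CA·CA·CA·CA·BB·AC
    A ↦ BB
    B ↦ CA
    C ↦ AC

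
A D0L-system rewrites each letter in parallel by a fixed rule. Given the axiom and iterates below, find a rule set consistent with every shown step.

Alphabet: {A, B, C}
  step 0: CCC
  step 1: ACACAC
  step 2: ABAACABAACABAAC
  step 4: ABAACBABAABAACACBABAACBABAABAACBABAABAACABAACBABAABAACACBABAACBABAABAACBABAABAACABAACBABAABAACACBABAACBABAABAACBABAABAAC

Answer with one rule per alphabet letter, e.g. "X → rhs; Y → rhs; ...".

  step 1 ⇒ step 2: ACACAC ⇒ ABA·AC·ABA·AC·ABA·AC
    A ↦ ABA
    C ↦ AC
    B ↦ ACB  (constrained at step 2)

A->ABA, B->ACB, C->AC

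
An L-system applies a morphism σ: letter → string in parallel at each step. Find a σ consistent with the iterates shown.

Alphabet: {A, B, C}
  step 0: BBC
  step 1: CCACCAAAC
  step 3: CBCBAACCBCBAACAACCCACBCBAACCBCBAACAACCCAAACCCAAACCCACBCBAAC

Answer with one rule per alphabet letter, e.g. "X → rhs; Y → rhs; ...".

  step 0 ⇒ step 1: BBC ⇒ CCA·CCA·AAC
    B ↦ CCA
    C ↦ AAC
    A ↦ CB  (constrained at step 1)

A->CB, B->CCA, C->AAC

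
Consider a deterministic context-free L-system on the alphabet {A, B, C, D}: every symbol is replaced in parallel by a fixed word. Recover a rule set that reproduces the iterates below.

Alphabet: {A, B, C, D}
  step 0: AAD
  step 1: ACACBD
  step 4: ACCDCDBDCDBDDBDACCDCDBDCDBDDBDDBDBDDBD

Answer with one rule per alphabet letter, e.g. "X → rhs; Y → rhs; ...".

A->AC, B->D, C->CD, D->BD

  step 0 ⇒ step 1: AAD ⇒ AC·AC·BD
    A ↦ AC
    D ↦ BD
    B ↦ D  (constrained at step 1)
    C ↦ CD  (constrained at step 1)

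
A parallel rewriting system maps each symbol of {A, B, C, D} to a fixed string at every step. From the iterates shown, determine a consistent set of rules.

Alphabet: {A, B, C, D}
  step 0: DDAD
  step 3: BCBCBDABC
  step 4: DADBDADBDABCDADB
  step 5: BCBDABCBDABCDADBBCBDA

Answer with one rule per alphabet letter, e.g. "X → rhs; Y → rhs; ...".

  step 4 ⇒ step 5: DADBDADBDABCDADB ⇒ B·C·B·DA·B·C·B·DA·B·C·DA·DB·B·C·B·DA
    A ↦ C
    B ↦ DA
    C ↦ DB
    D ↦ B

A->C, B->DA, C->DB, D->B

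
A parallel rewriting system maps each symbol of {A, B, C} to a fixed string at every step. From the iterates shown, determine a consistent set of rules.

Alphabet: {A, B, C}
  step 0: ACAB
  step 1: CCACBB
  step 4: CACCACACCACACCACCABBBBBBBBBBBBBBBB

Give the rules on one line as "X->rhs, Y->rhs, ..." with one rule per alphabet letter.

A->C, B->BB, C->CA

  step 0 ⇒ step 1: ACAB ⇒ C·CA·C·BB
    A ↦ C
    B ↦ BB
    C ↦ CA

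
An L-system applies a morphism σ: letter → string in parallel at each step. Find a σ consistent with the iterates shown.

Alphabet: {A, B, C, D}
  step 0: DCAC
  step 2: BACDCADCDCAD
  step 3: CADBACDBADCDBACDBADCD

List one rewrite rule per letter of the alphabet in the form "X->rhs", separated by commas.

  step 2 ⇒ step 3: BACDCADCDCAD ⇒ CA·D·BA·CD·BA·D·CD·BA·CD·BA·D·CD
    A ↦ D
    B ↦ CA
    C ↦ BA
    D ↦ CD

A->D, B->CA, C->BA, D->CD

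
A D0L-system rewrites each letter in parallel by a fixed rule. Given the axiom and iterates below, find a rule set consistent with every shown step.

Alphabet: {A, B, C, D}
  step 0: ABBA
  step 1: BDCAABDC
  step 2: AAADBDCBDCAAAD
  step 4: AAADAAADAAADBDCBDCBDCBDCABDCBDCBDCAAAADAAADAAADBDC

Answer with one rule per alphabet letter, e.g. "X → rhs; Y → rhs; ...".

  step 1 ⇒ step 2: BDCAABDC ⇒ A·A·AD·BDC·BDC·A·A·AD
    A ↦ BDC
    B ↦ A
    C ↦ AD
    D ↦ A

A->BDC, B->A, C->AD, D->A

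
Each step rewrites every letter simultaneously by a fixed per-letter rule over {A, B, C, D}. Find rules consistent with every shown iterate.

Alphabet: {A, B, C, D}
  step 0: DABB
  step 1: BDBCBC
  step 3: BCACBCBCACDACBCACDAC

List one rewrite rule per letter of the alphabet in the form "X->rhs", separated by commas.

  step 0 ⇒ step 1: DABB ⇒ B·D·BC·BC
    A ↦ D
    B ↦ BC
    D ↦ B
    C ↦ AC  (constrained at step 1)

A->D, B->BC, C->AC, D->B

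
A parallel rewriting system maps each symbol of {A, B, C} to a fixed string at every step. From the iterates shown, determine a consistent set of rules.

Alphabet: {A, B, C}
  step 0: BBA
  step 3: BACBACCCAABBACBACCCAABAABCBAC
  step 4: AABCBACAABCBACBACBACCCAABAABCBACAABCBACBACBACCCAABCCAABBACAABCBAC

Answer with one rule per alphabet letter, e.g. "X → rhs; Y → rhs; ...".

  step 3 ⇒ step 4: BACBACCCAABBACBACCCAABAABCBAC ⇒ AAB·C·BAC·AAB·C·BAC·BAC·BAC·C·C·AAB·AAB·C·BAC·AAB·C·BAC·BAC·BAC·C·C·AAB·C·C·AAB·BAC·AAB·C·BAC
    A ↦ C
    B ↦ AAB
    C ↦ BAC

A->C, B->AAB, C->BAC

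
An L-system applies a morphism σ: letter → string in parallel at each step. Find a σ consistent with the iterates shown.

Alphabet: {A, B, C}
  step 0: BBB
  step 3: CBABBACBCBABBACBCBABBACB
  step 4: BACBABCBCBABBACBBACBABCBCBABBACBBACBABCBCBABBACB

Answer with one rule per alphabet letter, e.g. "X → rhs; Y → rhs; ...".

A->AB, B->CB, C->BA

  step 3 ⇒ step 4: CBABBACBCBABBACBCBABBACB ⇒ BA·CB·AB·CB·CB·AB·BA·CB·BA·CB·AB·CB·CB·AB·BA·CB·BA·CB·AB·CB·CB·AB·BA·CB
    A ↦ AB
    B ↦ CB
    C ↦ BA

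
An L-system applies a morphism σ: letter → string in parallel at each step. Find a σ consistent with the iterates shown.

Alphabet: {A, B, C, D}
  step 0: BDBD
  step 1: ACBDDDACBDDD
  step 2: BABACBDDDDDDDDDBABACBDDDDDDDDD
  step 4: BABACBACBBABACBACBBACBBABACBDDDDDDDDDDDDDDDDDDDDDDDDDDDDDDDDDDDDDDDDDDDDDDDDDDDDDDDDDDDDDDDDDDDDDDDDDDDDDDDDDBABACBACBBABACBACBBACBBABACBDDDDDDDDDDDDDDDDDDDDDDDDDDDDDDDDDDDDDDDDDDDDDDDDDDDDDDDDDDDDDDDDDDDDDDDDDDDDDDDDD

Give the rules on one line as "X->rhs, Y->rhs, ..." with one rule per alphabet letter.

  step 1 ⇒ step 2: ACBDDDACBDDD ⇒ B·AB·ACB·DDD·DDD·DDD·B·AB·ACB·DDD·DDD·DDD
    A ↦ B
    B ↦ ACB
    C ↦ AB
    D ↦ DDD

A->B, B->ACB, C->AB, D->DDD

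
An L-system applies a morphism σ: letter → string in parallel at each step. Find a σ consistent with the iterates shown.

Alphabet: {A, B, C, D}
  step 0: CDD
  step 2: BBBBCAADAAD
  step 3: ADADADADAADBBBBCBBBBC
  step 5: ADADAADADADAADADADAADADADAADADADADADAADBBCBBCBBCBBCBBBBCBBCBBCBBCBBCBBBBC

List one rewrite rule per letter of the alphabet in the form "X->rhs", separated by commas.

  step 2 ⇒ step 3: BBBBCAADAAD ⇒ AD·AD·AD·AD·AAD·BB·BB·C·BB·BB·C
    A ↦ BB
    B ↦ AD
    C ↦ AAD
    D ↦ C

A->BB, B->AD, C->AAD, D->C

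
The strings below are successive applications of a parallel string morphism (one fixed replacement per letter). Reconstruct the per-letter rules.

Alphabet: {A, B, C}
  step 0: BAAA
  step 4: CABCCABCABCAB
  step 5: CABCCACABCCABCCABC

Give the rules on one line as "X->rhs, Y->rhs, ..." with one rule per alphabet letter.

A->B, B->C, C->CA

  step 4 ⇒ step 5: CABCCABCABCAB ⇒ CA·B·C·CA·CA·B·C·CA·B·C·CA·B·C
    A ↦ B
    B ↦ C
    C ↦ CA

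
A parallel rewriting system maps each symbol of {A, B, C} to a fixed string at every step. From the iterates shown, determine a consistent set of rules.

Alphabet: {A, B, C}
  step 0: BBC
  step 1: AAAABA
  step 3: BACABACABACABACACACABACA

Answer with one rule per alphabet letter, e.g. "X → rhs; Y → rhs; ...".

  step 0 ⇒ step 1: BBC ⇒ AA·AA·BA
    B ↦ AA
    C ↦ BA
    A ↦ CA  (constrained at step 1)

A->CA, B->AA, C->BA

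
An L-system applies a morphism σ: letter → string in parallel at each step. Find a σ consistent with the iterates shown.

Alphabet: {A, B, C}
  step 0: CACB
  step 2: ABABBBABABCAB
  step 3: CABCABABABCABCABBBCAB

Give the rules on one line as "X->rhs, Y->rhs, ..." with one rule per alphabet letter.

  step 2 ⇒ step 3: ABABBBABABCAB ⇒ C·AB·C·AB·AB·AB·C·AB·C·AB·BB·C·AB
    A ↦ C
    B ↦ AB
    C ↦ BB

A->C, B->AB, C->BB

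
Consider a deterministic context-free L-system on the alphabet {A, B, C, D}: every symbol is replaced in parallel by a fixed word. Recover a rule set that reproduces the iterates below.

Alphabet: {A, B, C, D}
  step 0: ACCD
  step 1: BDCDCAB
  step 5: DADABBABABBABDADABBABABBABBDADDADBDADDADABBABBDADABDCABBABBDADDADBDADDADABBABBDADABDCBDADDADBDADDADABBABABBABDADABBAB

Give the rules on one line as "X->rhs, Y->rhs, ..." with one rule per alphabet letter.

A->B, B->DAD, C->DC, D->AB

  step 0 ⇒ step 1: ACCD ⇒ B·DC·DC·AB
    A ↦ B
    C ↦ DC
    D ↦ AB
    B ↦ DAD  (constrained at step 1)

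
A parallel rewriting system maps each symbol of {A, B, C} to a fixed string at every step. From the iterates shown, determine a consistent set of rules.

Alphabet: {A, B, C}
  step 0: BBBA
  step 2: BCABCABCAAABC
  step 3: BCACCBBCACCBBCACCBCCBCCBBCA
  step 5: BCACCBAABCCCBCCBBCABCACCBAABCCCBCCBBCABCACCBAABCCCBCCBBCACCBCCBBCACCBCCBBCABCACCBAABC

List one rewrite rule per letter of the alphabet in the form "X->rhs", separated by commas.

  step 2 ⇒ step 3: BCABCABCAAABC ⇒ BC·A·CCB·BC·A·CCB·BC·A·CCB·CCB·CCB·BC·A
    A ↦ CCB
    B ↦ BC
    C ↦ A

A->CCB, B->BC, C->A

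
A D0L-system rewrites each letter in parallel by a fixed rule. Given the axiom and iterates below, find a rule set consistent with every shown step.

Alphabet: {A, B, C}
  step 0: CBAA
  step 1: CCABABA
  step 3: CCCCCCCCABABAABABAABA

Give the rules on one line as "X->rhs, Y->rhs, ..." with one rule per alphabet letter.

  step 0 ⇒ step 1: CBAA ⇒ CC·A·BA·BA
    A ↦ BA
    B ↦ A
    C ↦ CC

A->BA, B->A, C->CC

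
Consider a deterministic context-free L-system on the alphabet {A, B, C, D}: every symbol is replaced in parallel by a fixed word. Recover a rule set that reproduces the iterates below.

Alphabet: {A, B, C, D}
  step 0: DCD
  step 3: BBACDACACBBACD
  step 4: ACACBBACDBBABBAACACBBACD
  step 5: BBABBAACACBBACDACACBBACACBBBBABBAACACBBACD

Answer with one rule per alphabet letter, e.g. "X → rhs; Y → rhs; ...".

A->BB, B->AC, C->A, D->CD

  step 4 ⇒ step 5: ACACBBACDBBABBAACACBBACD ⇒ BB·A·BB·A·AC·AC·BB·A·CD·AC·AC·BB·AC·AC·BB·BB·A·BB·A·AC·AC·BB·A·CD
    A ↦ BB
    B ↦ AC
    C ↦ A
    D ↦ CD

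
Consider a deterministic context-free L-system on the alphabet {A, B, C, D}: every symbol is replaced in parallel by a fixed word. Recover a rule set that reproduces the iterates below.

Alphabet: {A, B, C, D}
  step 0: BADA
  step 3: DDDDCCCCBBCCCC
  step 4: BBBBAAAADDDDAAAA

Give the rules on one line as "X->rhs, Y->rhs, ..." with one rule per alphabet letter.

  step 3 ⇒ step 4: DDDDCCCCBBCCCC ⇒ B·B·B·B·A·A·A·A·DD·DD·A·A·A·A
    B ↦ DD
    C ↦ A
    D ↦ B
    A ↦ CC  (constrained at step 0)

A->CC, B->DD, C->A, D->B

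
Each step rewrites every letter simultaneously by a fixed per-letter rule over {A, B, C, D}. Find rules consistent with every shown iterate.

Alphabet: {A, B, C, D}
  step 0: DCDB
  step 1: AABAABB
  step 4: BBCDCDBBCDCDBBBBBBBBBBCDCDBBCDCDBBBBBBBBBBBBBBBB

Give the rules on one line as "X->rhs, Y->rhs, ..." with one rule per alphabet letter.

  step 0 ⇒ step 1: DCDB ⇒ AA·B·AA·BB
    B ↦ BB
    C ↦ B
    D ↦ AA
    A ↦ CD  (constrained at step 1)

A->CD, B->BB, C->B, D->AA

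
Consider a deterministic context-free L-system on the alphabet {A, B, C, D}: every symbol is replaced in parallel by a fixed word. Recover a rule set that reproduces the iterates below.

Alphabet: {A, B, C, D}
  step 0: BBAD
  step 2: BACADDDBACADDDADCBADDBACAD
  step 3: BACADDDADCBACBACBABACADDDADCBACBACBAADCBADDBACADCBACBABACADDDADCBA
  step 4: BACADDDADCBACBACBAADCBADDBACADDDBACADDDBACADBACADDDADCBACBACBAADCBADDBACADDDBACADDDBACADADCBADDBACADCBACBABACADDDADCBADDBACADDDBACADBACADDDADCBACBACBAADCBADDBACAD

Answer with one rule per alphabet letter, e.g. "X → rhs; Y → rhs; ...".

  step 3 ⇒ step 4: BACADDDADCBACBACBABACADDDADCBACBACBAADCBADDBACADCBACBABACADDDADCBA ⇒ BAC·AD·DD·AD·CBA·CBA·CBA·AD·CBA·DD·BAC·AD·DD·BAC·AD·DD·BAC·AD·BAC·AD·DD·AD·CBA·CBA·CBA·AD·CBA·DD·BAC·AD·DD·BAC·AD·DD·BAC·AD·AD·CBA·DD·BAC·AD·CBA·CBA·BAC·AD·DD·AD·CBA·DD·BAC·AD·DD·BAC·AD·BAC·AD·DD·AD·CBA·CBA·CBA·AD·CBA·DD·BAC·AD
    A ↦ AD
    B ↦ BAC
    C ↦ DD
    D ↦ CBA

A->AD, B->BAC, C->DD, D->CBA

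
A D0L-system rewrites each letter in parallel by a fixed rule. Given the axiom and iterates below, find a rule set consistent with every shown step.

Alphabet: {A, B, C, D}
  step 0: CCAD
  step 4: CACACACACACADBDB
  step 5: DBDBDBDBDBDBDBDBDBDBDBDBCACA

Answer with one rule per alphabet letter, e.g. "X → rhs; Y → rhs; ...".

  step 4 ⇒ step 5: CACACACACACADBDB ⇒ DB·DB·DB·DB·DB·DB·DB·DB·DB·DB·DB·DB·C·A·C·A
    A ↦ DB
    B ↦ A
    C ↦ DB
    D ↦ C

A->DB, B->A, C->DB, D->C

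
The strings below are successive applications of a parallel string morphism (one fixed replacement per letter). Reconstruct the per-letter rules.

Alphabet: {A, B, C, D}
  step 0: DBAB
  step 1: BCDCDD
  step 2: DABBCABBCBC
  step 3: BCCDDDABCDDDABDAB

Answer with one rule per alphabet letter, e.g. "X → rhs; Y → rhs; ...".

  step 2 ⇒ step 3: DABBCABBCBC ⇒ BC·CD·D·D·AB·CD·D·D·AB·D·AB
    A ↦ CD
    B ↦ D
    C ↦ AB
    D ↦ BC

A->CD, B->D, C->AB, D->BC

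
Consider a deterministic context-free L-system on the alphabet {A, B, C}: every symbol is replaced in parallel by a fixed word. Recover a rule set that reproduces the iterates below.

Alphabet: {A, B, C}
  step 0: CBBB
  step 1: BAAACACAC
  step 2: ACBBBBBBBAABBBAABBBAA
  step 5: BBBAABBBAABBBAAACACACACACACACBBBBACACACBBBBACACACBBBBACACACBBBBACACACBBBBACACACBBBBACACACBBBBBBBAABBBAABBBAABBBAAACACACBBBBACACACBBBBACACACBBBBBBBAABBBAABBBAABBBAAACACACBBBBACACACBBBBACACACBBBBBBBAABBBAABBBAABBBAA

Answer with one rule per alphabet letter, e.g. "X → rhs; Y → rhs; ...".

A->BB, B->AC, C->BAA

  step 1 ⇒ step 2: BAAACACAC ⇒ AC·BB·BB·BB·BAA·BB·BAA·BB·BAA
    A ↦ BB
    B ↦ AC
    C ↦ BAA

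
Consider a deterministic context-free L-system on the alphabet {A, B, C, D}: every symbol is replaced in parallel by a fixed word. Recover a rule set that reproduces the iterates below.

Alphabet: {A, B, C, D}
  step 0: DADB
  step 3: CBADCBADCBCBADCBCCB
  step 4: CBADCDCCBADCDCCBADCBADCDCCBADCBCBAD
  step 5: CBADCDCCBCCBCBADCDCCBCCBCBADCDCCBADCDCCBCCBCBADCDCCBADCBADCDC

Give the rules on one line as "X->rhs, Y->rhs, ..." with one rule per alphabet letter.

A->CD, B->AD, C->CB, D->C

  step 4 ⇒ step 5: CBADCDCCBADCDCCBADCBADCDCCBADCBCBAD ⇒ CB·AD·CD·C·CB·C·CB·CB·AD·CD·C·CB·C·CB·CB·AD·CD·C·CB·AD·CD·C·CB·C·CB·CB·AD·CD·C·CB·AD·CB·AD·CD·C
    A ↦ CD
    B ↦ AD
    C ↦ CB
    D ↦ C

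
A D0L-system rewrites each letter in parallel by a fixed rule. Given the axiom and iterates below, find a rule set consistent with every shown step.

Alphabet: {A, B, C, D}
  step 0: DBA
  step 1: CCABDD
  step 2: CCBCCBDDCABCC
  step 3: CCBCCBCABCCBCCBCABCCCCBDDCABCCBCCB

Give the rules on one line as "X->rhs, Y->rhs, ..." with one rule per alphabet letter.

  step 2 ⇒ step 3: CCBCCBDDCABCC ⇒ CCB·CCB·CAB·CCB·CCB·CAB·C·C·CCB·DD·CAB·CCB·CCB
    A ↦ DD
    B ↦ CAB
    C ↦ CCB
    D ↦ C

A->DD, B->CAB, C->CCB, D->C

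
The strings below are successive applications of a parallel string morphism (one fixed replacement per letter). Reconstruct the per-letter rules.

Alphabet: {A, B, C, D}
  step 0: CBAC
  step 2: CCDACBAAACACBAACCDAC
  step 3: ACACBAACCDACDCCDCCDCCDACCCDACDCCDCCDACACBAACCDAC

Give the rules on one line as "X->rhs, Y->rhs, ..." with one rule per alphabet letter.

A->CCD, B->D, C->AC, D->BAA

  step 2 ⇒ step 3: CCDACBAAACACBAACCDAC ⇒ AC·AC·BAA·CCD·AC·D·CCD·CCD·CCD·AC·CCD·AC·D·CCD·CCD·AC·AC·BAA·CCD·AC
    A ↦ CCD
    B ↦ D
    C ↦ AC
    D ↦ BAA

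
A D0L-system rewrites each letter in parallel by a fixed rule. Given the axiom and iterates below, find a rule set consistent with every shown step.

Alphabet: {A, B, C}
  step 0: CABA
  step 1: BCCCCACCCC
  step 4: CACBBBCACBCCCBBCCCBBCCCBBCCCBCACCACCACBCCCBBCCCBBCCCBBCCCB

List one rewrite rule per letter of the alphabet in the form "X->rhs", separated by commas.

  step 0 ⇒ step 1: CABA ⇒ B·CCC·CAC·CCC
    A ↦ CCC
    B ↦ CAC
    C ↦ B

A->CCC, B->CAC, C->B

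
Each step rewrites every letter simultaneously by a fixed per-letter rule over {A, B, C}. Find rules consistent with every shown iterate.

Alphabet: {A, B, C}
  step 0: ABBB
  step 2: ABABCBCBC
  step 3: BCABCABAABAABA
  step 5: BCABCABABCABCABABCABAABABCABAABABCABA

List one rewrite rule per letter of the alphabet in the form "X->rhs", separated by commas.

  step 2 ⇒ step 3: ABABCBCBC ⇒ BC·A·BC·A·BA·A·BA·A·BA
    A ↦ BC
    B ↦ A
    C ↦ BA

A->BC, B->A, C->BA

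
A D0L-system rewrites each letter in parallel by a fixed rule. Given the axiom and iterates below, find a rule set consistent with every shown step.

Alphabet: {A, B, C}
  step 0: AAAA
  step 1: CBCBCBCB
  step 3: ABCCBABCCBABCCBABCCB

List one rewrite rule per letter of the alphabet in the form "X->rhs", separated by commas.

A->CB, B->A, C->BC

  step 0 ⇒ step 1: AAAA ⇒ CB·CB·CB·CB
    A ↦ CB
    B ↦ A  (constrained at step 1)
    C ↦ BC  (constrained at step 1)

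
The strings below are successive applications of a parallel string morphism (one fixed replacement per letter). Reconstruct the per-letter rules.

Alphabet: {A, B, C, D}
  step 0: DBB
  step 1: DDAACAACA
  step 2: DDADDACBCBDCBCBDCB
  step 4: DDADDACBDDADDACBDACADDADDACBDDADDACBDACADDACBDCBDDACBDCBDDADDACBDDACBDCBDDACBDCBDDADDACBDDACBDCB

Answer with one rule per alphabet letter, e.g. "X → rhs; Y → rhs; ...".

A->CB, B->ACA, C->D, D->DDA

  step 1 ⇒ step 2: DDAACAACA ⇒ DDA·DDA·CB·CB·D·CB·CB·D·CB
    A ↦ CB
    C ↦ D
    D ↦ DDA
  step 0 ⇒ step 1: DBB ⇒ DDA·ACA·ACA
    B ↦ ACA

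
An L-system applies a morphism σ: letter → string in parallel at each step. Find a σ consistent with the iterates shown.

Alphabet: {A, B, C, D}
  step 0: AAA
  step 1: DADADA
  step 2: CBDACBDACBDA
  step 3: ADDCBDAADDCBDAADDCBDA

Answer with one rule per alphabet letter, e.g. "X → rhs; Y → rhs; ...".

  step 2 ⇒ step 3: CBDACBDACBDA ⇒ A·DD·CB·DA·A·DD·CB·DA·A·DD·CB·DA
    A ↦ DA
    B ↦ DD
    C ↦ A
    D ↦ CB

A->DA, B->DD, C->A, D->CB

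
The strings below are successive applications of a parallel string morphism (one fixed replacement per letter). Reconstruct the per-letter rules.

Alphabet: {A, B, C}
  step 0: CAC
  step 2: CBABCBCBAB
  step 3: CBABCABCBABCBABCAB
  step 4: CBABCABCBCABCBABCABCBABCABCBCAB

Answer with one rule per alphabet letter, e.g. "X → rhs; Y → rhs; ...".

A->C, B->AB, C->CB

  step 3 ⇒ step 4: CBABCABCBABCBABCAB ⇒ CB·AB·C·AB·CB·C·AB·CB·AB·C·AB·CB·AB·C·AB·CB·C·AB
    A ↦ C
    B ↦ AB
    C ↦ CB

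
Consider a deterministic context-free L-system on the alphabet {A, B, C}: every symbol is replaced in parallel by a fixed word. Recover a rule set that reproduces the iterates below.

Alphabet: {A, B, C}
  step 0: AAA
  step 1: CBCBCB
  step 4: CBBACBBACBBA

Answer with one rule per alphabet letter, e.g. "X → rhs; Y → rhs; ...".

A->CB, B->A, C->B

  step 0 ⇒ step 1: AAA ⇒ CB·CB·CB
    A ↦ CB
    B ↦ A  (constrained at step 1)
    C ↦ B  (constrained at step 1)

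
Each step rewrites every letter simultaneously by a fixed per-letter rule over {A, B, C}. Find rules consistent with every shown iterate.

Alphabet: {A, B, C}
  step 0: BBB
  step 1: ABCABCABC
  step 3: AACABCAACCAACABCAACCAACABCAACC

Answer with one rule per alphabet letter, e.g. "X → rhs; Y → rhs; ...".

A->C, B->ABC, C->AA

  step 0 ⇒ step 1: BBB ⇒ ABC·ABC·ABC
    B ↦ ABC
    A ↦ C  (constrained at step 1)
    C ↦ AA  (constrained at step 1)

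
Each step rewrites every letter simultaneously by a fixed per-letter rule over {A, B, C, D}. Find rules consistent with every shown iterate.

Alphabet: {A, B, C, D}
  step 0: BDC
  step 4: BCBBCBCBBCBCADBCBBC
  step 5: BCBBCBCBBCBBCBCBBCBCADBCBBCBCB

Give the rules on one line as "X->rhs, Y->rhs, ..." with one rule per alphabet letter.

  step 4 ⇒ step 5: BCBBCBCBBCBCADBCBBC ⇒ BC·B·BC·BC·B·BC·B·BC·BC·B·BC·B·C·AD·BC·B·BC·BC·B
    A ↦ C
    B ↦ BC
    C ↦ B
    D ↦ AD

A->C, B->BC, C->B, D->AD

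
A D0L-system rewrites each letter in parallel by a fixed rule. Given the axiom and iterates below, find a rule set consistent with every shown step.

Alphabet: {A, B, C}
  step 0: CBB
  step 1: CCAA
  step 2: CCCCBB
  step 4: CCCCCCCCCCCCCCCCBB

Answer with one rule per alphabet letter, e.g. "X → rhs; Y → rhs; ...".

  step 1 ⇒ step 2: CCAA ⇒ CC·CC·B·B
    A ↦ B
    C ↦ CC
  step 0 ⇒ step 1: CBB ⇒ CC·A·A
    B ↦ A

A->B, B->A, C->CC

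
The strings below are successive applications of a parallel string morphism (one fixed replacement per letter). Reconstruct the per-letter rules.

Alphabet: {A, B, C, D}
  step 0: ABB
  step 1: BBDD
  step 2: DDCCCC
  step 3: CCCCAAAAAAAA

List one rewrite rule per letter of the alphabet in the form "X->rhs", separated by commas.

  step 2 ⇒ step 3: DDCCCC ⇒ CC·CC·AA·AA·AA·AA
    C ↦ AA
    D ↦ CC
  step 0 ⇒ step 1: ABB ⇒ BB·D·D
    A ↦ BB
  step 0 ⇒ step 1: ABB ⇒ BB·D·D
    B ↦ D

A->BB, B->D, C->AA, D->CC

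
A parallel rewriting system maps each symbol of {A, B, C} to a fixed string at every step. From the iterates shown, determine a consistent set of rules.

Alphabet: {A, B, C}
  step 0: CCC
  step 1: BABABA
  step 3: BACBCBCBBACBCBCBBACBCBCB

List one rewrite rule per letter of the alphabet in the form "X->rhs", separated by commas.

A->BB, B->CB, C->BA

  step 0 ⇒ step 1: CCC ⇒ BA·BA·BA
    C ↦ BA
    A ↦ BB  (constrained at step 1)
    B ↦ CB  (constrained at step 1)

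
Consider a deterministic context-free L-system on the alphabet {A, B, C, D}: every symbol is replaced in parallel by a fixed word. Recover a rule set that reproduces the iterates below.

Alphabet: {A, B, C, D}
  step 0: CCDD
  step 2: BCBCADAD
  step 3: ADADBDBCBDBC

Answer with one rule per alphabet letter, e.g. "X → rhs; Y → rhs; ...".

  step 2 ⇒ step 3: BCBCADAD ⇒ A·D·A·D·BD·BC·BD·BC
    A ↦ BD
    B ↦ A
    C ↦ D
    D ↦ BC

A->BD, B->A, C->D, D->BC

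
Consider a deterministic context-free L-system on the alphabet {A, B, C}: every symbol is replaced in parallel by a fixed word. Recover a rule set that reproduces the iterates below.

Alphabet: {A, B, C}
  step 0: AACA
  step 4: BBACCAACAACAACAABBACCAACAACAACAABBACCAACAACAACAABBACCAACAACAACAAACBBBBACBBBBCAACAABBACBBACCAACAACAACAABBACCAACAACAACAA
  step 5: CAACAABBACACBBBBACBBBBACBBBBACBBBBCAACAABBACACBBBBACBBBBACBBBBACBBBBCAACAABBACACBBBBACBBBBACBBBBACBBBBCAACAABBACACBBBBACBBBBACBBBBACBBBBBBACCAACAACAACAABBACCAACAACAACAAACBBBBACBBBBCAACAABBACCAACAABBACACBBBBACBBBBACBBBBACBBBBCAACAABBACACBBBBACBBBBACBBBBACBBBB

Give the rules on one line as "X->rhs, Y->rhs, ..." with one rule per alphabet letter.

A->BB, B->CAA, C->AC

  step 4 ⇒ step 5: BBACCAACAACAACAABBACCAACAACAACAABBACCAACAACAACAABBACCAACAACAACAAACBBBBACBBBBCAACAABBACBBACCAACAACAACAABBACCAACAACAACAA ⇒ CAA·CAA·BB·AC·AC·BB·BB·AC·BB·BB·AC·BB·BB·AC·BB·BB·CAA·CAA·BB·AC·AC·BB·BB·AC·BB·BB·AC·BB·BB·AC·BB·BB·CAA·CAA·BB·AC·AC·BB·BB·AC·BB·BB·AC·BB·BB·AC·BB·BB·CAA·CAA·BB·AC·AC·BB·BB·AC·BB·BB·AC·BB·BB·AC·BB·BB·BB·AC·CAA·CAA·CAA·CAA·BB·AC·CAA·CAA·CAA·CAA·AC·BB·BB·AC·BB·BB·CAA·CAA·BB·AC·CAA·CAA·BB·AC·AC·BB·BB·AC·BB·BB·AC·BB·BB·AC·BB·BB·CAA·CAA·BB·AC·AC·BB·BB·AC·BB·BB·AC·BB·BB·AC·BB·BB
    A ↦ BB
    B ↦ CAA
    C ↦ AC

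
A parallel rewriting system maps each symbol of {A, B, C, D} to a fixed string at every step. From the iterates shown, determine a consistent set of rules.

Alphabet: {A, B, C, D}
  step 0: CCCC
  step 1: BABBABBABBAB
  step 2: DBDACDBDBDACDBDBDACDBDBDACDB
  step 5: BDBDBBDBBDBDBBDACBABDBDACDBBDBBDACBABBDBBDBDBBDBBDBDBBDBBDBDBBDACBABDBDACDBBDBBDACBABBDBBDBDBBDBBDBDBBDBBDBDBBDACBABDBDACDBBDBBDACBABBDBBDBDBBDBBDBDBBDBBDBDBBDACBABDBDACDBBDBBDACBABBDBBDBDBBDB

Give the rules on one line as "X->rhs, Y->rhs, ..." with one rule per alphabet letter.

A->DAC, B->DB, C->BAB, D->B

  step 1 ⇒ step 2: BABBABBABBAB ⇒ DB·DAC·DB·DB·DAC·DB·DB·DAC·DB·DB·DAC·DB
    A ↦ DAC
    B ↦ DB
  step 0 ⇒ step 1: CCCC ⇒ BAB·BAB·BAB·BAB
    C ↦ BAB
    D ↦ B  (constrained at step 2)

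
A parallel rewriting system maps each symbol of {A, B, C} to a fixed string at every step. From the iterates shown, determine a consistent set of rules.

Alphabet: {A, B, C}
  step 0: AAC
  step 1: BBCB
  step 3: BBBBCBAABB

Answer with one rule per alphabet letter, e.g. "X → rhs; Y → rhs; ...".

  step 0 ⇒ step 1: AAC ⇒ B·B·CB
    A ↦ B
    C ↦ CB
    B ↦ AA  (constrained at step 1)

A->B, B->AA, C->CB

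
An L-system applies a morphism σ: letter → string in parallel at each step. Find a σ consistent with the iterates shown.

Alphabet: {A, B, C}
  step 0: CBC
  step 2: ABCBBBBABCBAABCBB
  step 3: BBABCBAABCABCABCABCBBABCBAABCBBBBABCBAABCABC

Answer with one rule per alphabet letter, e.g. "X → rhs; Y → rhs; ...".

A->BB, B->ABC, C->BA

  step 2 ⇒ step 3: ABCBBBBABCBAABCBB ⇒ BB·ABC·BA·ABC·ABC·ABC·ABC·BB·ABC·BA·ABC·BB·BB·ABC·BA·ABC·ABC
    A ↦ BB
    B ↦ ABC
    C ↦ BA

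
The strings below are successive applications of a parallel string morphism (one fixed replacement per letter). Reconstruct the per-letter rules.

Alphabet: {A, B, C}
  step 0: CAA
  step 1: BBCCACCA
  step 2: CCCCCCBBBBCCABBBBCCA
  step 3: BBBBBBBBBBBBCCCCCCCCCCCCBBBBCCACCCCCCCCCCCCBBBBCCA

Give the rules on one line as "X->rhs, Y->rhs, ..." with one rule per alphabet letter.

A->CCA, B->CCC, C->BB

  step 2 ⇒ step 3: CCCCCCBBBBCCABBBBCCA ⇒ BB·BB·BB·BB·BB·BB·CCC·CCC·CCC·CCC·BB·BB·CCA·CCC·CCC·CCC·CCC·BB·BB·CCA
    A ↦ CCA
    B ↦ CCC
    C ↦ BB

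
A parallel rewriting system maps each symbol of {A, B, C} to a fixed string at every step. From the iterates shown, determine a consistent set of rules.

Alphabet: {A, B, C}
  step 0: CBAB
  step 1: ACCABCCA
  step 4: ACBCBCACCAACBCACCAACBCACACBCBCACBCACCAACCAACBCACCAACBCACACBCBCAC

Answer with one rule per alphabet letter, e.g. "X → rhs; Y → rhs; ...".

  step 0 ⇒ step 1: CBAB ⇒ AC·CA·BC·CA
    A ↦ BC
    B ↦ CA
    C ↦ AC

A->BC, B->CA, C->AC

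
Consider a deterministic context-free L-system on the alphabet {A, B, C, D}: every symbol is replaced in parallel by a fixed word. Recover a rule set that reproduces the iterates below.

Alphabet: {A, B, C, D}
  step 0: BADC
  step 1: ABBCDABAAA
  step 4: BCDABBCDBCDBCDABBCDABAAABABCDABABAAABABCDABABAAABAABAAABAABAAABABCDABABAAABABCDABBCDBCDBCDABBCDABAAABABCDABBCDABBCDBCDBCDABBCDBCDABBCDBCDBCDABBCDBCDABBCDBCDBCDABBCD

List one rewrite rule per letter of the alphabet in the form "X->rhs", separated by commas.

A->BCD, B->AB, C->AA, D->ABA

  step 0 ⇒ step 1: BADC ⇒ AB·BCD·ABA·AA
    A ↦ BCD
    B ↦ AB
    C ↦ AA
    D ↦ ABA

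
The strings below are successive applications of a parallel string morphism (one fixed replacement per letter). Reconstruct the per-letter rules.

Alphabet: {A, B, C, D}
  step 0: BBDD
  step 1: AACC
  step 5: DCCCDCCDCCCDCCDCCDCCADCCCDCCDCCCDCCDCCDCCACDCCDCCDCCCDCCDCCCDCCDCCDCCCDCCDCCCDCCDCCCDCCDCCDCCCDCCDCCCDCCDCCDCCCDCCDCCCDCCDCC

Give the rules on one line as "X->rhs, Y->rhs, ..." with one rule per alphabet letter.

A->CB, B->A, C->DCC, D->C

  step 0 ⇒ step 1: BBDD ⇒ A·A·C·C
    B ↦ A
    D ↦ C
    A ↦ CB  (constrained at step 1)
    C ↦ DCC  (constrained at step 1)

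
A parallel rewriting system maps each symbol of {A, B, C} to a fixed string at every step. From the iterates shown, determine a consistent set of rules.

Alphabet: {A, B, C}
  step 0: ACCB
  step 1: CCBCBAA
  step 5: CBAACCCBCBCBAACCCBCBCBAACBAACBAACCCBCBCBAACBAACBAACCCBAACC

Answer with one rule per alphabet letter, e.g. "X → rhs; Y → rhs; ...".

  step 0 ⇒ step 1: ACCB ⇒ C·CB·CB·AA
    A ↦ C
    B ↦ AA
    C ↦ CB

A->C, B->AA, C->CB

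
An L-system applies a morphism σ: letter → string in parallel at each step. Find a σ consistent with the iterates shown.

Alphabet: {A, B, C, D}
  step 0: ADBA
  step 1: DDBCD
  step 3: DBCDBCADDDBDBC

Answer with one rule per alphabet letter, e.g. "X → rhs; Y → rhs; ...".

A->D, B->C, C->AD, D->DB

  step 0 ⇒ step 1: ADBA ⇒ D·DB·C·D
    A ↦ D
    B ↦ C
    D ↦ DB
    C ↦ AD  (constrained at step 1)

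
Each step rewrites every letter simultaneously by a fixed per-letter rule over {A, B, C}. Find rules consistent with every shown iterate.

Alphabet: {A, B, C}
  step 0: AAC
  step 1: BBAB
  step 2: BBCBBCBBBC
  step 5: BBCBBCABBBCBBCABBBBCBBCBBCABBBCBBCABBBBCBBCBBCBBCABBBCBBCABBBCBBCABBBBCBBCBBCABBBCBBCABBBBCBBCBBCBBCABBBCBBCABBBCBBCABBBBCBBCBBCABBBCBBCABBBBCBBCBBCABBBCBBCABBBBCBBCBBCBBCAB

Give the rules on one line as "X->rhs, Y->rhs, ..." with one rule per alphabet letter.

A->B, B->BBC, C->AB

  step 1 ⇒ step 2: BBAB ⇒ BBC·BBC·B·BBC
    A ↦ B
    B ↦ BBC
  step 0 ⇒ step 1: AAC ⇒ B·B·AB
    C ↦ AB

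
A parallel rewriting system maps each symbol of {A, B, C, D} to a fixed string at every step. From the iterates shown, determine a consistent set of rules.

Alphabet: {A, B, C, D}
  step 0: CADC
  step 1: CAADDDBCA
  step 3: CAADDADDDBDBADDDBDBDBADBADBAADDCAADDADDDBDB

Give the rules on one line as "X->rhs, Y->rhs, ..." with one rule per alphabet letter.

  step 0 ⇒ step 1: CADC ⇒ CA·ADD·DB·CA
    A ↦ ADD
    C ↦ CA
    D ↦ DB
    B ↦ A  (constrained at step 1)

A->ADD, B->A, C->CA, D->DB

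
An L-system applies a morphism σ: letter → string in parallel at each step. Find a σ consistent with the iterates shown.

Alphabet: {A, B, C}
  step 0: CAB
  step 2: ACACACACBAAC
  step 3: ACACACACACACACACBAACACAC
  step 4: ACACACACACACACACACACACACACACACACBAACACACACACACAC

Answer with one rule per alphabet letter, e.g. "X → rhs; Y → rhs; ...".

  step 3 ⇒ step 4: ACACACACACACACACBAACACAC ⇒ AC·AC·AC·AC·AC·AC·AC·AC·AC·AC·AC·AC·AC·AC·AC·AC·BA·AC·AC·AC·AC·AC·AC·AC
    A ↦ AC
    B ↦ BA
    C ↦ AC

A->AC, B->BA, C->AC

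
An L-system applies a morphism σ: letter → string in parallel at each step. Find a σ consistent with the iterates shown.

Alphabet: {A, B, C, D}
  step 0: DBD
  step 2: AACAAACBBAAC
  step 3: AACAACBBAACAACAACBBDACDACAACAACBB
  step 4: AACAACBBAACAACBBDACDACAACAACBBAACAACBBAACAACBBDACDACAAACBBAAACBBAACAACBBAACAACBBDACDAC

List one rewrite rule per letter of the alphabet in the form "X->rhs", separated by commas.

  step 3 ⇒ step 4: AACAACBBAACAACAACBBDACDACAACAACBB ⇒ AAC·AAC·BB·AAC·AAC·BB·DAC·DAC·AAC·AAC·BB·AAC·AAC·BB·AAC·AAC·BB·DAC·DAC·A·AAC·BB·A·AAC·BB·AAC·AAC·BB·AAC·AAC·BB·DAC·DAC
    A ↦ AAC
    B ↦ DAC
    C ↦ BB
    D ↦ A

A->AAC, B->DAC, C->BB, D->A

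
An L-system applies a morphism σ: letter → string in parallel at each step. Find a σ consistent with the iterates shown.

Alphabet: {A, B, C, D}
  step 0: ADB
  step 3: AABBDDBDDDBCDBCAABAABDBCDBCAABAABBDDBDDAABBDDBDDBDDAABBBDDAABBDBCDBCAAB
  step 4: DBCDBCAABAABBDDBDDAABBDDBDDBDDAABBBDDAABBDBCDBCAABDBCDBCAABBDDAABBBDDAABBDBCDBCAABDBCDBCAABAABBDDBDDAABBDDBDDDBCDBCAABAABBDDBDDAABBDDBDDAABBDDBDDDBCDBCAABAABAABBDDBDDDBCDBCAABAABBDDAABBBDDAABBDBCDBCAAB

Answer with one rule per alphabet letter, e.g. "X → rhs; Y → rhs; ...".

A->DBC, B->AAB, C->B, D->BDD

  step 3 ⇒ step 4: AABBDDBDDDBCDBCAABAABDBCDBCAABAABBDDBDDAABBDDBDDBDDAABBBDDAABBDBCDBCAAB ⇒ DBC·DBC·AAB·AAB·BDD·BDD·AAB·BDD·BDD·BDD·AAB·B·BDD·AAB·B·DBC·DBC·AAB·DBC·DBC·AAB·BDD·AAB·B·BDD·AAB·B·DBC·DBC·AAB·DBC·DBC·AAB·AAB·BDD·BDD·AAB·BDD·BDD·DBC·DBC·AAB·AAB·BDD·BDD·AAB·BDD·BDD·AAB·BDD·BDD·DBC·DBC·AAB·AAB·AAB·BDD·BDD·DBC·DBC·AAB·AAB·BDD·AAB·B·BDD·AAB·B·DBC·DBC·AAB
    A ↦ DBC
    B ↦ AAB
    C ↦ B
    D ↦ BDD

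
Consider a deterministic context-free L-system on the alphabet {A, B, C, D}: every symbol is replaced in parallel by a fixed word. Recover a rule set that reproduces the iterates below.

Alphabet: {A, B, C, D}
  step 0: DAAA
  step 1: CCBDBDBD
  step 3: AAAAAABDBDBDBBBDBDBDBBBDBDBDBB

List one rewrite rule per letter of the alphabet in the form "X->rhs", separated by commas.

A->BD, B->AAA, C->B, D->CC

  step 0 ⇒ step 1: DAAA ⇒ CC·BD·BD·BD
    A ↦ BD
    D ↦ CC
    B ↦ AAA  (constrained at step 1)
    C ↦ B  (constrained at step 1)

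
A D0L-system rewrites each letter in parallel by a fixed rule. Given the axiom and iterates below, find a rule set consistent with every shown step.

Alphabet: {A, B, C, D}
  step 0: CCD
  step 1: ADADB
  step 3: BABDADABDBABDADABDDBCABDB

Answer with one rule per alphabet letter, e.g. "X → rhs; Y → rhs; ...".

A->DBC, B->ABD, C->AD, D->B

  step 0 ⇒ step 1: CCD ⇒ AD·AD·B
    C ↦ AD
    D ↦ B
    A ↦ DBC  (constrained at step 1)
    B ↦ ABD  (constrained at step 1)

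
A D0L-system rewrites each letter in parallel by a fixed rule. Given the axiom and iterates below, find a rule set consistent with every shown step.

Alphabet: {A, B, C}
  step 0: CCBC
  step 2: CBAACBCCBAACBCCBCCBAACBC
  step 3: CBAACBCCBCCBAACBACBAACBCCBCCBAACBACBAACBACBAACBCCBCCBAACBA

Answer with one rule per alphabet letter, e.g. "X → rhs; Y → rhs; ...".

A->CBC, B->A, C->CBA

  step 2 ⇒ step 3: CBAACBCCBAACBCCBCCBAACBC ⇒ CBA·A·CBC·CBC·CBA·A·CBA·CBA·A·CBC·CBC·CBA·A·CBA·CBA·A·CBA·CBA·A·CBC·CBC·CBA·A·CBA
    A ↦ CBC
    B ↦ A
    C ↦ CBA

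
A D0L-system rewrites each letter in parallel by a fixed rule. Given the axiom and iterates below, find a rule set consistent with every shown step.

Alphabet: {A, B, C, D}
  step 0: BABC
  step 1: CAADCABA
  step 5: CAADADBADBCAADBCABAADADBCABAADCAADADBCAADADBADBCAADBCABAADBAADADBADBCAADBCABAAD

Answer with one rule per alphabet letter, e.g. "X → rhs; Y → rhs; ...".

A->AD, B->CA, C->BA, D->B

  step 0 ⇒ step 1: BABC ⇒ CA·AD·CA·BA
    A ↦ AD
    B ↦ CA
    C ↦ BA
    D ↦ B  (constrained at step 1)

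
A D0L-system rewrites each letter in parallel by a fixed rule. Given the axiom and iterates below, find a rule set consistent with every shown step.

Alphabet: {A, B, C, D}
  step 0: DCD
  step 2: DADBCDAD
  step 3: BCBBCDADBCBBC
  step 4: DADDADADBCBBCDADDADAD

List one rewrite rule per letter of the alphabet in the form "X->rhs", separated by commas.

A->B, B->DA, C->D, D->BC

  step 3 ⇒ step 4: BCBBCDADBCBBC ⇒ DA·D·DA·DA·D·BC·B·BC·DA·D·DA·DA·D
    A ↦ B
    B ↦ DA
    C ↦ D
    D ↦ BC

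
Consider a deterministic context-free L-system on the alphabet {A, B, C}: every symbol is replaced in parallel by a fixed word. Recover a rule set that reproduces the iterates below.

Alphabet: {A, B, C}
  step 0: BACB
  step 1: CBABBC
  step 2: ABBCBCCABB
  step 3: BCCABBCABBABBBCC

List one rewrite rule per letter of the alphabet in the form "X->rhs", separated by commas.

A->B, B->C, C->ABB

  step 2 ⇒ step 3: ABBCBCCABB ⇒ B·C·C·ABB·C·ABB·ABB·B·C·C
    A ↦ B
    B ↦ C
    C ↦ ABB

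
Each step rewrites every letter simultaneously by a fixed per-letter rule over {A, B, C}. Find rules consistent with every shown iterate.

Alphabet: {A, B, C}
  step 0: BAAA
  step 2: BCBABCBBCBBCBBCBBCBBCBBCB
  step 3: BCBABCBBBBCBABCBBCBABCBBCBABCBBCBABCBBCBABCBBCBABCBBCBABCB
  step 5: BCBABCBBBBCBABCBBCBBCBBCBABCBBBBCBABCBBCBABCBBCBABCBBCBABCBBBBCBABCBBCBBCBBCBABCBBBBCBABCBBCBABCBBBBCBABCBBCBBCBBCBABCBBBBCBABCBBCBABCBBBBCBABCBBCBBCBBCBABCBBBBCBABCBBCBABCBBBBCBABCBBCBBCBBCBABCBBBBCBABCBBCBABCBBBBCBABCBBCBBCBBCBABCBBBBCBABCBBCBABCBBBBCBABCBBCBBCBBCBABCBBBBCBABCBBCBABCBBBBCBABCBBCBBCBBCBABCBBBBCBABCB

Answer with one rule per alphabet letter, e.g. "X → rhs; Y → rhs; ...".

A->BB, B->BCB, C->A

  step 2 ⇒ step 3: BCBABCBBCBBCBBCBBCBBCBBCB ⇒ BCB·A·BCB·BB·BCB·A·BCB·BCB·A·BCB·BCB·A·BCB·BCB·A·BCB·BCB·A·BCB·BCB·A·BCB·BCB·A·BCB
    A ↦ BB
    B ↦ BCB
    C ↦ A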